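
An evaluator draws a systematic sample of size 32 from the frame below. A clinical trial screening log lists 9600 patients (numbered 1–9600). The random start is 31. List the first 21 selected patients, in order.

k = N/n = 9600/32 = 300
patient 1: 31
patient 2: 31 + 300 = 331
patient 3: 331 + 300 = 631
patient 4: 631 + 300 = 931
patient 5: 931 + 300 = 1231
patient 6: 1231 + 300 = 1531
patient 7: 1531 + 300 = 1831
patient 8: 1831 + 300 = 2131
patient 9: 2131 + 300 = 2431
patient 10: 2431 + 300 = 2731
patient 11: 2731 + 300 = 3031
patient 12: 3031 + 300 = 3331
patient 13: 3331 + 300 = 3631
patient 14: 3631 + 300 = 3931
patient 15: 3931 + 300 = 4231
patient 16: 4231 + 300 = 4531
patient 17: 4531 + 300 = 4831
patient 18: 4831 + 300 = 5131
patient 19: 5131 + 300 = 5431
patient 20: 5431 + 300 = 5731
patient 21: 5731 + 300 = 6031

31, 331, 631, 931, 1231, 1531, 1831, 2131, 2431, 2731, 3031, 3331, 3631, 3931, 4231, 4531, 4831, 5131, 5431, 5731, 6031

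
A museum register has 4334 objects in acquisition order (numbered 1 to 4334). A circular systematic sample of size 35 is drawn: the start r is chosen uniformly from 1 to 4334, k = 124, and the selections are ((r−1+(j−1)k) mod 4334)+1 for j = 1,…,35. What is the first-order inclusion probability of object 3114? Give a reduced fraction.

35/4334

For each position j, as r ranges over 1…4334 the j-th selection hits every object exactly once, so object 3114 is selected for exactly 35 of the 4334 starts.
Inclusion probability = 35/4334.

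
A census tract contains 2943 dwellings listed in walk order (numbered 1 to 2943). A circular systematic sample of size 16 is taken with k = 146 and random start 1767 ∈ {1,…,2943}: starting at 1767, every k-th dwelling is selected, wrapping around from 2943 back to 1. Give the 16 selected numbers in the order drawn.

Selection 1: 1767
Selection 2: 1767 + 146 = 1913
Selection 3: 1913 + 146 = 2059
Selection 4: 2059 + 146 = 2205
Selection 5: 2205 + 146 = 2351
Selection 6: 2351 + 146 = 2497
Selection 7: 2497 + 146 = 2643
Selection 8: 2643 + 146 = 2789
Selection 9: 2789 + 146 = 2935
Selection 10: 2935 + 146 = 3081 → 3081 − 2943 = 138
Selection 11: 138 + 146 = 284
Selection 12: 284 + 146 = 430
Selection 13: 430 + 146 = 576
Selection 14: 576 + 146 = 722
Selection 15: 722 + 146 = 868
Selection 16: 868 + 146 = 1014

1767, 1913, 2059, 2205, 2351, 2497, 2643, 2789, 2935, 138, 284, 430, 576, 722, 868, 1014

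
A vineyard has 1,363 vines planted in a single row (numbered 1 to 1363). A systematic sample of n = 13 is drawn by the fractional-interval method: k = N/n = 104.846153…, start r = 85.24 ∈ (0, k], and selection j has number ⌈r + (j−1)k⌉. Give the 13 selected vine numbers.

j=1: r + 0k = 85.24 → ⌈·⌉ = 86
j=2: r + 1k = 190.086153… → ⌈·⌉ = 191
j=3: r + 2k = 294.932307… → ⌈·⌉ = 295
j=4: r + 3k = 399.778461… → ⌈·⌉ = 400
j=5: r + 4k = 504.624615… → ⌈·⌉ = 505
j=6: r + 5k = 609.470769… → ⌈·⌉ = 610
j=7: r + 6k = 714.316923… → ⌈·⌉ = 715
j=8: r + 7k = 819.163076… → ⌈·⌉ = 820
j=9: r + 8k = 924.009230… → ⌈·⌉ = 925
j=10: r + 9k = 1028.855384… → ⌈·⌉ = 1029
j=11: r + 10k = 1133.701538… → ⌈·⌉ = 1134
j=12: r + 11k = 1238.547692… → ⌈·⌉ = 1239
j=13: r + 12k = 1343.393846… → ⌈·⌉ = 1344

86, 191, 295, 400, 505, 610, 715, 820, 925, 1029, 1134, 1239, 1344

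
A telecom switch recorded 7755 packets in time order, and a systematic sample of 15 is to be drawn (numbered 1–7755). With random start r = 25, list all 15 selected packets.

k = N/n = 7755/15 = 517
packet 1: 25
packet 2: 25 + 517 = 542
packet 3: 542 + 517 = 1059
packet 4: 1059 + 517 = 1576
packet 5: 1576 + 517 = 2093
packet 6: 2093 + 517 = 2610
packet 7: 2610 + 517 = 3127
packet 8: 3127 + 517 = 3644
packet 9: 3644 + 517 = 4161
packet 10: 4161 + 517 = 4678
packet 11: 4678 + 517 = 5195
packet 12: 5195 + 517 = 5712
packet 13: 5712 + 517 = 6229
packet 14: 6229 + 517 = 6746
packet 15: 6746 + 517 = 7263

25, 542, 1059, 1576, 2093, 2610, 3127, 3644, 4161, 4678, 5195, 5712, 6229, 6746, 7263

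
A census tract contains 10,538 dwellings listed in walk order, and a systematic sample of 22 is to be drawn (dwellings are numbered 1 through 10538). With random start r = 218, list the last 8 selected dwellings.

6924, 7403, 7882, 8361, 8840, 9319, 9798, 10277

k = N/n = 10538/22 = 479
15th selection = 218 + 14×479 = 6924
16th: 6924 + 479 = 7403
17th: 7403 + 479 = 7882
18th: 7882 + 479 = 8361
19th: 8361 + 479 = 8840
20th: 8840 + 479 = 9319
21st: 9319 + 479 = 9798
22nd: 9798 + 479 = 10277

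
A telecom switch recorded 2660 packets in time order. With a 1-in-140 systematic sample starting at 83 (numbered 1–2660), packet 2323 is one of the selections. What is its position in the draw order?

k = 140
position = (2323 − 83)/140 + 1 = 2240/140 + 1 = 16 + 1 = 17

17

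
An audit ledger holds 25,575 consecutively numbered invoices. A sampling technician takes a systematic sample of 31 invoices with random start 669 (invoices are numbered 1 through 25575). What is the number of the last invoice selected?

k = 25575/31 = 825
31st selection = r + (31−1)·k = 669 + 30×825 = 669 + 24750 = 25419

25419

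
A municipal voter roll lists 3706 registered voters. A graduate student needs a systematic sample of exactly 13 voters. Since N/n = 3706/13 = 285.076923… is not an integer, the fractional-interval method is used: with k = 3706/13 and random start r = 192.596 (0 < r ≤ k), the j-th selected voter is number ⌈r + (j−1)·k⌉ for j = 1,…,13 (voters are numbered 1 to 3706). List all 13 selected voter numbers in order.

193, 478, 763, 1048, 1333, 1618, 1904, 2189, 2474, 2759, 3044, 3329, 3614

j=1: r + 0k = 192.596 → ⌈·⌉ = 193
j=2: r + 1k = 477.672923… → ⌈·⌉ = 478
j=3: r + 2k = 762.749846… → ⌈·⌉ = 763
j=4: r + 3k = 1047.826769… → ⌈·⌉ = 1048
j=5: r + 4k = 1332.903692… → ⌈·⌉ = 1333
j=6: r + 5k = 1617.980615… → ⌈·⌉ = 1618
j=7: r + 6k = 1903.057538… → ⌈·⌉ = 1904
j=8: r + 7k = 2188.134461… → ⌈·⌉ = 2189
j=9: r + 8k = 2473.211384… → ⌈·⌉ = 2474
j=10: r + 9k = 2758.288307… → ⌈·⌉ = 2759
j=11: r + 10k = 3043.365230… → ⌈·⌉ = 3044
j=12: r + 11k = 3328.442153… → ⌈·⌉ = 3329
j=13: r + 12k = 3613.519076… → ⌈·⌉ = 3614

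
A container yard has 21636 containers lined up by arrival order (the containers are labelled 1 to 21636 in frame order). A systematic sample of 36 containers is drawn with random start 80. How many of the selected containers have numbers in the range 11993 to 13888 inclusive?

3

k = 21636/36 = 601
First selection ≥ 11993: 80 + ⌈(11993−80)/601⌉·601 = 80 + 20×601 = 12100
Last selection ≤ 13888: 80 + ⌊(13888−80)/601⌋·601 = 80 + 22×601 = 13302
Count = 22 − 20 + 1 = 3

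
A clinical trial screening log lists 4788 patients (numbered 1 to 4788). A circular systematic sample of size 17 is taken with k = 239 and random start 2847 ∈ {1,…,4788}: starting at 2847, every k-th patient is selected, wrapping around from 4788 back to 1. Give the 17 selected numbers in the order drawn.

2847, 3086, 3325, 3564, 3803, 4042, 4281, 4520, 4759, 210, 449, 688, 927, 1166, 1405, 1644, 1883

Selection 1: 2847
Selection 2: 2847 + 239 = 3086
Selection 3: 3086 + 239 = 3325
Selection 4: 3325 + 239 = 3564
Selection 5: 3564 + 239 = 3803
Selection 6: 3803 + 239 = 4042
Selection 7: 4042 + 239 = 4281
Selection 8: 4281 + 239 = 4520
Selection 9: 4520 + 239 = 4759
Selection 10: 4759 + 239 = 4998 → 4998 − 4788 = 210
Selection 11: 210 + 239 = 449
Selection 12: 449 + 239 = 688
Selection 13: 688 + 239 = 927
Selection 14: 927 + 239 = 1166
Selection 15: 1166 + 239 = 1405
Selection 16: 1405 + 239 = 1644
Selection 17: 1644 + 239 = 1883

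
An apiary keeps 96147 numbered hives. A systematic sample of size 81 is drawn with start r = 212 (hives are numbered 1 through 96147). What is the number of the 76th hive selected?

89237

k = 96147/81 = 1187
76th selection = r + (76−1)·k = 212 + 75×1187 = 212 + 89025 = 89237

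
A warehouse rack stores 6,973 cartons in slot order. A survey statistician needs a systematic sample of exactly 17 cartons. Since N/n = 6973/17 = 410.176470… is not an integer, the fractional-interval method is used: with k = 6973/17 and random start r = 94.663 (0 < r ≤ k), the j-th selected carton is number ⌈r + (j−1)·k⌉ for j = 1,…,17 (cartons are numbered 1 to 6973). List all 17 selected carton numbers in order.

95, 505, 916, 1326, 1736, 2146, 2556, 2966, 3377, 3787, 4197, 4607, 5017, 5427, 5838, 6248, 6658

j=1: r + 0k = 94.663 → ⌈·⌉ = 95
j=2: r + 1k = 504.839470… → ⌈·⌉ = 505
j=3: r + 2k = 915.015941… → ⌈·⌉ = 916
j=4: r + 3k = 1325.192411… → ⌈·⌉ = 1326
j=5: r + 4k = 1735.368882… → ⌈·⌉ = 1736
j=6: r + 5k = 2145.545352… → ⌈·⌉ = 2146
j=7: r + 6k = 2555.721823… → ⌈·⌉ = 2556
j=8: r + 7k = 2965.898294… → ⌈·⌉ = 2966
j=9: r + 8k = 3376.074764… → ⌈·⌉ = 3377
j=10: r + 9k = 3786.251235… → ⌈·⌉ = 3787
j=11: r + 10k = 4196.427705… → ⌈·⌉ = 4197
j=12: r + 11k = 4606.604176… → ⌈·⌉ = 4607
j=13: r + 12k = 5016.780647… → ⌈·⌉ = 5017
j=14: r + 13k = 5426.957117… → ⌈·⌉ = 5427
j=15: r + 14k = 5837.133588… → ⌈·⌉ = 5838
j=16: r + 15k = 6247.310058… → ⌈·⌉ = 6248
j=17: r + 16k = 6657.486529… → ⌈·⌉ = 6658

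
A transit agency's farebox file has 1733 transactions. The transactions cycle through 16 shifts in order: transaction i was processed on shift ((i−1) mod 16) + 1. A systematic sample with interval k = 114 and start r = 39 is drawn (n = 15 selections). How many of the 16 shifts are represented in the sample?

8

Consecutive selections differ by k = 114, so their shift numbers differ by 114 mod 16 = 2.
gcd(114, 16) = 2, so the sample visits 16/2 = 8 distinct residues mod 16.
Start 39 is shift 7; the shifts hit are 1, 3, 5, 7, 9, 11, 13, 15.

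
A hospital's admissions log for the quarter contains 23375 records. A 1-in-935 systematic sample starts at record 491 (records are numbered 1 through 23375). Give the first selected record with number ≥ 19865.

20126

k = 935
Steps past start: ⌈(19865 − 491)/935⌉ = ⌈19374/935⌉ = 21
Selected record: 491 + 21×935 = 20126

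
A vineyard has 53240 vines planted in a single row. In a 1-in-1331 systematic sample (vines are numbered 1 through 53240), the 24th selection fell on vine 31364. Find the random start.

k = 1331
r = 31364 − (24−1)×1331 = 31364 − 30613 = 751

751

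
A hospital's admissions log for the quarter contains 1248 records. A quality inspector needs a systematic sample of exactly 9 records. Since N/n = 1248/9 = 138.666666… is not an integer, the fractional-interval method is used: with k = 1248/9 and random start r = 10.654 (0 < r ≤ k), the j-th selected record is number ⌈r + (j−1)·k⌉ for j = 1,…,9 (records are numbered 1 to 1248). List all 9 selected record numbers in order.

j=1: r + 0k = 10.654 → ⌈·⌉ = 11
j=2: r + 1k = 149.320666… → ⌈·⌉ = 150
j=3: r + 2k = 287.987333… → ⌈·⌉ = 288
j=4: r + 3k = 426.654 → ⌈·⌉ = 427
j=5: r + 4k = 565.320666… → ⌈·⌉ = 566
j=6: r + 5k = 703.987333… → ⌈·⌉ = 704
j=7: r + 6k = 842.654 → ⌈·⌉ = 843
j=8: r + 7k = 981.320666… → ⌈·⌉ = 982
j=9: r + 8k = 1119.987333… → ⌈·⌉ = 1120

11, 150, 288, 427, 566, 704, 843, 982, 1120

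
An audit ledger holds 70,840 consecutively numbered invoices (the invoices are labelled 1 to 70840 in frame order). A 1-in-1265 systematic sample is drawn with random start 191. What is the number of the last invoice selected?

69766

k = 1265
56th selection = r + (56−1)·k = 191 + 55×1265 = 191 + 69575 = 69766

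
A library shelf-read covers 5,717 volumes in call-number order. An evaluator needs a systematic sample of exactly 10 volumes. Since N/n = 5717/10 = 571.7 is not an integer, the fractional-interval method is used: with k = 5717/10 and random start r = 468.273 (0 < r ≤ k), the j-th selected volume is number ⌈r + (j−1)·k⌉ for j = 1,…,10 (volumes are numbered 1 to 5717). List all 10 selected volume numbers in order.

j=1: r + 0k = 468.273 → ⌈·⌉ = 469
j=2: r + 1k = 1039.973 → ⌈·⌉ = 1040
j=3: r + 2k = 1611.673 → ⌈·⌉ = 1612
j=4: r + 3k = 2183.373 → ⌈·⌉ = 2184
j=5: r + 4k = 2755.073 → ⌈·⌉ = 2756
j=6: r + 5k = 3326.773 → ⌈·⌉ = 3327
j=7: r + 6k = 3898.473 → ⌈·⌉ = 3899
j=8: r + 7k = 4470.173 → ⌈·⌉ = 4471
j=9: r + 8k = 5041.873 → ⌈·⌉ = 5042
j=10: r + 9k = 5613.573 → ⌈·⌉ = 5614

469, 1040, 1612, 2184, 2756, 3327, 3899, 4471, 5042, 5614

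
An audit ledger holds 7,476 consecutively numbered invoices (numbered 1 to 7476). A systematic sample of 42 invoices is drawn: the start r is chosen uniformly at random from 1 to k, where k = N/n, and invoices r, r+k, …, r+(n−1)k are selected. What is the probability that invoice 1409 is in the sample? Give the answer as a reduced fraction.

1/178

k = 7476/42 = 178.
Invoice 1409 is selected iff r ≡ 1409 (mod 178); exactly one such r in {1,…,178}.
Inclusion probability = 1/178.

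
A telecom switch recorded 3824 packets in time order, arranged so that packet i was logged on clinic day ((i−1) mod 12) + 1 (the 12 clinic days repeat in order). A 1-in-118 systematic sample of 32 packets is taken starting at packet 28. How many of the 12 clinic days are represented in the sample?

6

Consecutive selections differ by k = 118, so their clinic day numbers differ by 118 mod 12 = 10.
gcd(118, 12) = 2, so the sample visits 12/2 = 6 distinct residues mod 12.
Start 28 is clinic day 4; the clinic days hit are 2, 4, 6, 8, 10, 12.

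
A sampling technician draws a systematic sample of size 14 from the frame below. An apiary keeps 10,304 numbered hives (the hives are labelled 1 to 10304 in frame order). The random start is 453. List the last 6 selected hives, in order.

6341, 7077, 7813, 8549, 9285, 10021

k = N/n = 10304/14 = 736
9th selection = 453 + 8×736 = 6341
10th: 6341 + 736 = 7077
11th: 7077 + 736 = 7813
12th: 7813 + 736 = 8549
13th: 8549 + 736 = 9285
14th: 9285 + 736 = 10021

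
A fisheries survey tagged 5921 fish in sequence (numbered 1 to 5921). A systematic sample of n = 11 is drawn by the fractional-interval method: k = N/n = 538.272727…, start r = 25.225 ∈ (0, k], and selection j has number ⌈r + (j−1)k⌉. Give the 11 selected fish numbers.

26, 564, 1102, 1641, 2179, 2717, 3255, 3794, 4332, 4870, 5408

j=1: r + 0k = 25.225 → ⌈·⌉ = 26
j=2: r + 1k = 563.497727… → ⌈·⌉ = 564
j=3: r + 2k = 1101.770454… → ⌈·⌉ = 1102
j=4: r + 3k = 1640.043181… → ⌈·⌉ = 1641
j=5: r + 4k = 2178.315909… → ⌈·⌉ = 2179
j=6: r + 5k = 2716.588636… → ⌈·⌉ = 2717
j=7: r + 6k = 3254.861363… → ⌈·⌉ = 3255
j=8: r + 7k = 3793.134090… → ⌈·⌉ = 3794
j=9: r + 8k = 4331.406818… → ⌈·⌉ = 4332
j=10: r + 9k = 4869.679545… → ⌈·⌉ = 4870
j=11: r + 10k = 5407.952272… → ⌈·⌉ = 5408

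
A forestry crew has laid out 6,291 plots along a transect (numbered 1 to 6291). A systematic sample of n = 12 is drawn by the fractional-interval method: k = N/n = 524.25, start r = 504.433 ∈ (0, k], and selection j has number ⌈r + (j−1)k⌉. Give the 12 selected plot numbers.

j=1: r + 0k = 504.433 → ⌈·⌉ = 505
j=2: r + 1k = 1028.683 → ⌈·⌉ = 1029
j=3: r + 2k = 1552.933 → ⌈·⌉ = 1553
j=4: r + 3k = 2077.183 → ⌈·⌉ = 2078
j=5: r + 4k = 2601.433 → ⌈·⌉ = 2602
j=6: r + 5k = 3125.683 → ⌈·⌉ = 3126
j=7: r + 6k = 3649.933 → ⌈·⌉ = 3650
j=8: r + 7k = 4174.183 → ⌈·⌉ = 4175
j=9: r + 8k = 4698.433 → ⌈·⌉ = 4699
j=10: r + 9k = 5222.683 → ⌈·⌉ = 5223
j=11: r + 10k = 5746.933 → ⌈·⌉ = 5747
j=12: r + 11k = 6271.183 → ⌈·⌉ = 6272

505, 1029, 1553, 2078, 2602, 3126, 3650, 4175, 4699, 5223, 5747, 6272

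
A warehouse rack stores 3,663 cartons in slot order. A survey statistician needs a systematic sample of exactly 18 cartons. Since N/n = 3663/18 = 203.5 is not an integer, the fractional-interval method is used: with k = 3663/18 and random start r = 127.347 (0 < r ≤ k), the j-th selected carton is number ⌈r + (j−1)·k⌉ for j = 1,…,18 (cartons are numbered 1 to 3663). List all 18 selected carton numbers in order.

128, 331, 535, 738, 942, 1145, 1349, 1552, 1756, 1959, 2163, 2366, 2570, 2773, 2977, 3180, 3384, 3587

j=1: r + 0k = 127.347 → ⌈·⌉ = 128
j=2: r + 1k = 330.847 → ⌈·⌉ = 331
j=3: r + 2k = 534.347 → ⌈·⌉ = 535
j=4: r + 3k = 737.847 → ⌈·⌉ = 738
j=5: r + 4k = 941.347 → ⌈·⌉ = 942
j=6: r + 5k = 1144.847 → ⌈·⌉ = 1145
j=7: r + 6k = 1348.347 → ⌈·⌉ = 1349
j=8: r + 7k = 1551.847 → ⌈·⌉ = 1552
j=9: r + 8k = 1755.347 → ⌈·⌉ = 1756
j=10: r + 9k = 1958.847 → ⌈·⌉ = 1959
j=11: r + 10k = 2162.347 → ⌈·⌉ = 2163
j=12: r + 11k = 2365.847 → ⌈·⌉ = 2366
j=13: r + 12k = 2569.347 → ⌈·⌉ = 2570
j=14: r + 13k = 2772.847 → ⌈·⌉ = 2773
j=15: r + 14k = 2976.347 → ⌈·⌉ = 2977
j=16: r + 15k = 3179.847 → ⌈·⌉ = 3180
j=17: r + 16k = 3383.347 → ⌈·⌉ = 3384
j=18: r + 17k = 3586.847 → ⌈·⌉ = 3587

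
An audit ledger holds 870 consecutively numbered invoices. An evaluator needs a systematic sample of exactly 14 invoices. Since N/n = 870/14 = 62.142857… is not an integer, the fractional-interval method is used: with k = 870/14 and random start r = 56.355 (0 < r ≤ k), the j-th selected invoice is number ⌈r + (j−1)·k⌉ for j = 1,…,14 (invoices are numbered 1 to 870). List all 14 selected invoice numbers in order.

j=1: r + 0k = 56.355 → ⌈·⌉ = 57
j=2: r + 1k = 118.497857… → ⌈·⌉ = 119
j=3: r + 2k = 180.640714… → ⌈·⌉ = 181
j=4: r + 3k = 242.783571… → ⌈·⌉ = 243
j=5: r + 4k = 304.926428… → ⌈·⌉ = 305
j=6: r + 5k = 367.069285… → ⌈·⌉ = 368
j=7: r + 6k = 429.212142… → ⌈·⌉ = 430
j=8: r + 7k = 491.355 → ⌈·⌉ = 492
j=9: r + 8k = 553.497857… → ⌈·⌉ = 554
j=10: r + 9k = 615.640714… → ⌈·⌉ = 616
j=11: r + 10k = 677.783571… → ⌈·⌉ = 678
j=12: r + 11k = 739.926428… → ⌈·⌉ = 740
j=13: r + 12k = 802.069285… → ⌈·⌉ = 803
j=14: r + 13k = 864.212142… → ⌈·⌉ = 865

57, 119, 181, 243, 305, 368, 430, 492, 554, 616, 678, 740, 803, 865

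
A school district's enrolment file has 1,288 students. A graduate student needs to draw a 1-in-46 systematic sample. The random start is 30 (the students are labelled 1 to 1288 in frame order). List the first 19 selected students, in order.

30, 76, 122, 168, 214, 260, 306, 352, 398, 444, 490, 536, 582, 628, 674, 720, 766, 812, 858

student 1: 30
student 2: 30 + 46 = 76
student 3: 76 + 46 = 122
student 4: 122 + 46 = 168
student 5: 168 + 46 = 214
student 6: 214 + 46 = 260
student 7: 260 + 46 = 306
student 8: 306 + 46 = 352
student 9: 352 + 46 = 398
student 10: 398 + 46 = 444
student 11: 444 + 46 = 490
student 12: 490 + 46 = 536
student 13: 536 + 46 = 582
student 14: 582 + 46 = 628
student 15: 628 + 46 = 674
student 16: 674 + 46 = 720
student 17: 720 + 46 = 766
student 18: 766 + 46 = 812
student 19: 812 + 46 = 858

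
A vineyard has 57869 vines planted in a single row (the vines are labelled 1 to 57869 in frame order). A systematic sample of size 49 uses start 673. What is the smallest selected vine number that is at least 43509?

44370

k = 57869/49 = 1181
Steps past start: ⌈(43509 − 673)/1181⌉ = ⌈42836/1181⌉ = 37
Selected vine: 673 + 37×1181 = 44370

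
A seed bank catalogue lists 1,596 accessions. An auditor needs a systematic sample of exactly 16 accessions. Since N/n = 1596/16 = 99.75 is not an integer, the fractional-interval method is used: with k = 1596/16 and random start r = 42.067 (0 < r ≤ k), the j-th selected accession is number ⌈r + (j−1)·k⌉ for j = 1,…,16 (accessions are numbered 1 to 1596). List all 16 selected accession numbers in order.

43, 142, 242, 342, 442, 541, 641, 741, 841, 940, 1040, 1140, 1240, 1339, 1439, 1539

j=1: r + 0k = 42.067 → ⌈·⌉ = 43
j=2: r + 1k = 141.817 → ⌈·⌉ = 142
j=3: r + 2k = 241.567 → ⌈·⌉ = 242
j=4: r + 3k = 341.317 → ⌈·⌉ = 342
j=5: r + 4k = 441.067 → ⌈·⌉ = 442
j=6: r + 5k = 540.817 → ⌈·⌉ = 541
j=7: r + 6k = 640.567 → ⌈·⌉ = 641
j=8: r + 7k = 740.317 → ⌈·⌉ = 741
j=9: r + 8k = 840.067 → ⌈·⌉ = 841
j=10: r + 9k = 939.817 → ⌈·⌉ = 940
j=11: r + 10k = 1039.567 → ⌈·⌉ = 1040
j=12: r + 11k = 1139.317 → ⌈·⌉ = 1140
j=13: r + 12k = 1239.067 → ⌈·⌉ = 1240
j=14: r + 13k = 1338.817 → ⌈·⌉ = 1339
j=15: r + 14k = 1438.567 → ⌈·⌉ = 1439
j=16: r + 15k = 1538.317 → ⌈·⌉ = 1539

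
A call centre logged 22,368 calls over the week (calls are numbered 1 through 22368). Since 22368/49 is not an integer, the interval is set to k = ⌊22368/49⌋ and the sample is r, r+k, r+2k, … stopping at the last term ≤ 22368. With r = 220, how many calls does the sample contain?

49

k = ⌊22368/49⌋ = 456
Achieved size = ⌊(22368 − 220)/456⌋ + 1 = ⌊22148/456⌋ + 1 = 48 + 1 = 49
(last selection: 220 + 48×456 = 22108 ≤ 22368; next would be 22564 > 22368)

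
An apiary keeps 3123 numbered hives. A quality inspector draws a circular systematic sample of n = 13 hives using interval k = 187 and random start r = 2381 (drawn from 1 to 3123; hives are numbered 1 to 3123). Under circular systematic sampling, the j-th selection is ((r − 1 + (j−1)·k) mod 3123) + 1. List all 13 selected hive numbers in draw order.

2381, 2568, 2755, 2942, 6, 193, 380, 567, 754, 941, 1128, 1315, 1502

Selection 1: 2381
Selection 2: 2381 + 187 = 2568
Selection 3: 2568 + 187 = 2755
Selection 4: 2755 + 187 = 2942
Selection 5: 2942 + 187 = 3129 → 3129 − 3123 = 6
Selection 6: 6 + 187 = 193
Selection 7: 193 + 187 = 380
Selection 8: 380 + 187 = 567
Selection 9: 567 + 187 = 754
Selection 10: 754 + 187 = 941
Selection 11: 941 + 187 = 1128
Selection 12: 1128 + 187 = 1315
Selection 13: 1315 + 187 = 1502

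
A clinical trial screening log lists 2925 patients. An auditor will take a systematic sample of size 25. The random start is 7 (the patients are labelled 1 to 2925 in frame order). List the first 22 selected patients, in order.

7, 124, 241, 358, 475, 592, 709, 826, 943, 1060, 1177, 1294, 1411, 1528, 1645, 1762, 1879, 1996, 2113, 2230, 2347, 2464

k = N/n = 2925/25 = 117
patient 1: 7
patient 2: 7 + 117 = 124
patient 3: 124 + 117 = 241
patient 4: 241 + 117 = 358
patient 5: 358 + 117 = 475
patient 6: 475 + 117 = 592
patient 7: 592 + 117 = 709
patient 8: 709 + 117 = 826
patient 9: 826 + 117 = 943
patient 10: 943 + 117 = 1060
patient 11: 1060 + 117 = 1177
patient 12: 1177 + 117 = 1294
patient 13: 1294 + 117 = 1411
patient 14: 1411 + 117 = 1528
patient 15: 1528 + 117 = 1645
patient 16: 1645 + 117 = 1762
patient 17: 1762 + 117 = 1879
patient 18: 1879 + 117 = 1996
patient 19: 1996 + 117 = 2113
patient 20: 2113 + 117 = 2230
patient 21: 2230 + 117 = 2347
patient 22: 2347 + 117 = 2464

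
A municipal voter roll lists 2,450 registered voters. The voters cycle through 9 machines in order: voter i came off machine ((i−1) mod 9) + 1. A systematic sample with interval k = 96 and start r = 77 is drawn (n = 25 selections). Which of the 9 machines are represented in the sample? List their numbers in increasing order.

2, 5, 8

Consecutive selections differ by k = 96, so their machine numbers differ by 96 mod 9 = 6.
gcd(96, 9) = 3, so the sample visits 9/3 = 3 distinct residues mod 9.
Start 77 is machine 5; the machines hit are 2, 5, 8.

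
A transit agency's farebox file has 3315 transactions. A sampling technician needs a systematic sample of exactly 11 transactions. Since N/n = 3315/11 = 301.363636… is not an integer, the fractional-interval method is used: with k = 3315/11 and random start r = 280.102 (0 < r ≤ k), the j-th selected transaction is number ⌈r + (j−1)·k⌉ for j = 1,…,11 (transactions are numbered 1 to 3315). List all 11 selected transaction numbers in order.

j=1: r + 0k = 280.102 → ⌈·⌉ = 281
j=2: r + 1k = 581.465636… → ⌈·⌉ = 582
j=3: r + 2k = 882.829272… → ⌈·⌉ = 883
j=4: r + 3k = 1184.192909… → ⌈·⌉ = 1185
j=5: r + 4k = 1485.556545… → ⌈·⌉ = 1486
j=6: r + 5k = 1786.920181… → ⌈·⌉ = 1787
j=7: r + 6k = 2088.283818… → ⌈·⌉ = 2089
j=8: r + 7k = 2389.647454… → ⌈·⌉ = 2390
j=9: r + 8k = 2691.011090… → ⌈·⌉ = 2692
j=10: r + 9k = 2992.374727… → ⌈·⌉ = 2993
j=11: r + 10k = 3293.738363… → ⌈·⌉ = 3294

281, 582, 883, 1185, 1486, 1787, 2089, 2390, 2692, 2993, 3294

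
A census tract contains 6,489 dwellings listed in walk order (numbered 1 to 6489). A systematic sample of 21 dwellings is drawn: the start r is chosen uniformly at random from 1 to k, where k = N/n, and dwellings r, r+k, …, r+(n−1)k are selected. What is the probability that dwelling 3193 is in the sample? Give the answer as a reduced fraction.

1/309

k = 6489/21 = 309.
Dwelling 3193 is selected iff r ≡ 3193 (mod 309); exactly one such r in {1,…,309}.
Inclusion probability = 1/309.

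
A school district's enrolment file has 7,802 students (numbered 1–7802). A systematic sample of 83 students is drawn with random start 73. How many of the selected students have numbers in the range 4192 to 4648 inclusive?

k = 7802/83 = 94
First selection ≥ 4192: 73 + ⌈(4192−73)/94⌉·94 = 73 + 44×94 = 4209
Last selection ≤ 4648: 73 + ⌊(4648−73)/94⌋·94 = 73 + 48×94 = 4585
Count = 48 − 44 + 1 = 5

5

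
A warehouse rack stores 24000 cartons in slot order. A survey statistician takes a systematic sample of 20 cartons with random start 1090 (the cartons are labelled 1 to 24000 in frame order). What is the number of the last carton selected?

23890

k = 24000/20 = 1200
20th selection = r + (20−1)·k = 1090 + 19×1200 = 1090 + 22800 = 23890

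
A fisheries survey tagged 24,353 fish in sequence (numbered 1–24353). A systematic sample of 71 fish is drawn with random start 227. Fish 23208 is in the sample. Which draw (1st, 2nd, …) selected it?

68

k = 24353/71 = 343
position = (23208 − 227)/343 + 1 = 22981/343 + 1 = 67 + 1 = 68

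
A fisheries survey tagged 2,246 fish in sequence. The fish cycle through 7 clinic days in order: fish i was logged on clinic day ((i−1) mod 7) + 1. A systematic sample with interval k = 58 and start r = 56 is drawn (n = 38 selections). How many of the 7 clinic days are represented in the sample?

7

Consecutive selections differ by k = 58, so their clinic day numbers differ by 58 mod 7 = 2.
gcd(58, 7) = 1, so the sample visits 7/1 = 7 distinct residues mod 7.
Start 56 is clinic day 7; the clinic days hit are 1, 2, 3, 4, 5, 6, 7.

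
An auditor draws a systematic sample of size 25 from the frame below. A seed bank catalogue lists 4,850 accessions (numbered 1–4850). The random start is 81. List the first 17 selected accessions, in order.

k = N/n = 4850/25 = 194
accession 1: 81
accession 2: 81 + 194 = 275
accession 3: 275 + 194 = 469
accession 4: 469 + 194 = 663
accession 5: 663 + 194 = 857
accession 6: 857 + 194 = 1051
accession 7: 1051 + 194 = 1245
accession 8: 1245 + 194 = 1439
accession 9: 1439 + 194 = 1633
accession 10: 1633 + 194 = 1827
accession 11: 1827 + 194 = 2021
accession 12: 2021 + 194 = 2215
accession 13: 2215 + 194 = 2409
accession 14: 2409 + 194 = 2603
accession 15: 2603 + 194 = 2797
accession 16: 2797 + 194 = 2991
accession 17: 2991 + 194 = 3185

81, 275, 469, 663, 857, 1051, 1245, 1439, 1633, 1827, 2021, 2215, 2409, 2603, 2797, 2991, 3185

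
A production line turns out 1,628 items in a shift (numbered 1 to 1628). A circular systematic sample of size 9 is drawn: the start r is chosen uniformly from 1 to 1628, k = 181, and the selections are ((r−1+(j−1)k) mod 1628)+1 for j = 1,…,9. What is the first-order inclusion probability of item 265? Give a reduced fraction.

9/1628

For each position j, as r ranges over 1…1628 the j-th selection hits every item exactly once, so item 265 is selected for exactly 9 of the 1628 starts.
Inclusion probability = 9/1628.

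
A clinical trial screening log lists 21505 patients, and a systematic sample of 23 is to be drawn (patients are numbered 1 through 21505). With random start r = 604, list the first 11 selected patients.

k = N/n = 21505/23 = 935
patient 1: 604
patient 2: 604 + 935 = 1539
patient 3: 1539 + 935 = 2474
patient 4: 2474 + 935 = 3409
patient 5: 3409 + 935 = 4344
patient 6: 4344 + 935 = 5279
patient 7: 5279 + 935 = 6214
patient 8: 6214 + 935 = 7149
patient 9: 7149 + 935 = 8084
patient 10: 8084 + 935 = 9019
patient 11: 9019 + 935 = 9954

604, 1539, 2474, 3409, 4344, 5279, 6214, 7149, 8084, 9019, 9954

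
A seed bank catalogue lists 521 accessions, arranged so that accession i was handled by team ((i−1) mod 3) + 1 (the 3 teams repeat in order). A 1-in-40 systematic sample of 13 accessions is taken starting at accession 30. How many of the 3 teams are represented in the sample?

Consecutive selections differ by k = 40, so their team numbers differ by 40 mod 3 = 1.
gcd(40, 3) = 1, so the sample visits 3/1 = 3 distinct residues mod 3.
Start 30 is team 3; the teams hit are 1, 2, 3.

3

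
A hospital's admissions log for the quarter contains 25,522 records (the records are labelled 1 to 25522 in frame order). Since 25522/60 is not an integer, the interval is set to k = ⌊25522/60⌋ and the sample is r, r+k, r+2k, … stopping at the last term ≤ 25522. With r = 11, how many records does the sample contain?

61

k = ⌊25522/60⌋ = 425
Achieved size = ⌊(25522 − 11)/425⌋ + 1 = ⌊25511/425⌋ + 1 = 60 + 1 = 61
(last selection: 11 + 60×425 = 25511 ≤ 25522; next would be 25936 > 25522)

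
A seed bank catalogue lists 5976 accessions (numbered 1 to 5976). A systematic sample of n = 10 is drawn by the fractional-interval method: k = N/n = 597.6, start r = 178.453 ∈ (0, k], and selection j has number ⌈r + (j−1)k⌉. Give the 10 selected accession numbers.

179, 777, 1374, 1972, 2569, 3167, 3765, 4362, 4960, 5557

j=1: r + 0k = 178.453 → ⌈·⌉ = 179
j=2: r + 1k = 776.053 → ⌈·⌉ = 777
j=3: r + 2k = 1373.653 → ⌈·⌉ = 1374
j=4: r + 3k = 1971.253 → ⌈·⌉ = 1972
j=5: r + 4k = 2568.853 → ⌈·⌉ = 2569
j=6: r + 5k = 3166.453 → ⌈·⌉ = 3167
j=7: r + 6k = 3764.053 → ⌈·⌉ = 3765
j=8: r + 7k = 4361.653 → ⌈·⌉ = 4362
j=9: r + 8k = 4959.253 → ⌈·⌉ = 4960
j=10: r + 9k = 5556.853 → ⌈·⌉ = 5557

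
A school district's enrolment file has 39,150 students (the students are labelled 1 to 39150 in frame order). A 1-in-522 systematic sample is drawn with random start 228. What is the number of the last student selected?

k = 522
75th selection = r + (75−1)·k = 228 + 74×522 = 228 + 38628 = 38856

38856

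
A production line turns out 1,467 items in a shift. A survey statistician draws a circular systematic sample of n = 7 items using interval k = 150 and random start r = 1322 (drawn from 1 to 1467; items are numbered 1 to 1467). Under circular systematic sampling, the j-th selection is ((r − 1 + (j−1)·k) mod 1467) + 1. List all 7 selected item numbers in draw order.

1322, 5, 155, 305, 455, 605, 755

Selection 1: 1322
Selection 2: 1322 + 150 = 1472 → 1472 − 1467 = 5
Selection 3: 5 + 150 = 155
Selection 4: 155 + 150 = 305
Selection 5: 305 + 150 = 455
Selection 6: 455 + 150 = 605
Selection 7: 605 + 150 = 755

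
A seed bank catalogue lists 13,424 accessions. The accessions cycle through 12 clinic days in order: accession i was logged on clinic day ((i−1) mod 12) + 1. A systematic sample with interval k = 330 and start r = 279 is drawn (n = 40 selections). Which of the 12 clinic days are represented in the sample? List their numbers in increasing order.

3, 9

Consecutive selections differ by k = 330, so their clinic day numbers differ by 330 mod 12 = 6.
gcd(330, 12) = 6, so the sample visits 12/6 = 2 distinct residues mod 12.
Start 279 is clinic day 3; the clinic days hit are 3, 9.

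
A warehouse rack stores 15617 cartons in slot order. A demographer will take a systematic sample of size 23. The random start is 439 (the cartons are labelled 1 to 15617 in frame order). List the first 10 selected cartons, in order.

439, 1118, 1797, 2476, 3155, 3834, 4513, 5192, 5871, 6550

k = N/n = 15617/23 = 679
carton 1: 439
carton 2: 439 + 679 = 1118
carton 3: 1118 + 679 = 1797
carton 4: 1797 + 679 = 2476
carton 5: 2476 + 679 = 3155
carton 6: 3155 + 679 = 3834
carton 7: 3834 + 679 = 4513
carton 8: 4513 + 679 = 5192
carton 9: 5192 + 679 = 5871
carton 10: 5871 + 679 = 6550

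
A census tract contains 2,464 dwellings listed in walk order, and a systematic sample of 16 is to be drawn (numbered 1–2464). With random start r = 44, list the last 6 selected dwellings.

1584, 1738, 1892, 2046, 2200, 2354

k = N/n = 2464/16 = 154
11th selection = 44 + 10×154 = 1584
12th: 1584 + 154 = 1738
13th: 1738 + 154 = 1892
14th: 1892 + 154 = 2046
15th: 2046 + 154 = 2200
16th: 2200 + 154 = 2354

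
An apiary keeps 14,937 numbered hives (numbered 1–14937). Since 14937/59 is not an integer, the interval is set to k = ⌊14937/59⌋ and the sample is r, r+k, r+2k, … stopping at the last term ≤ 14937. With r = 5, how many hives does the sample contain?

k = ⌊14937/59⌋ = 253
Achieved size = ⌊(14937 − 5)/253⌋ + 1 = ⌊14932/253⌋ + 1 = 59 + 1 = 60
(last selection: 5 + 59×253 = 14932 ≤ 14937; next would be 15185 > 14937)

60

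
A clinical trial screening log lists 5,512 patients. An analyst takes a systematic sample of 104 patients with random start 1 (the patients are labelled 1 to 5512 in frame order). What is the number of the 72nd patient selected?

3764

k = 5512/104 = 53
72nd selection = r + (72−1)·k = 1 + 71×53 = 1 + 3763 = 3764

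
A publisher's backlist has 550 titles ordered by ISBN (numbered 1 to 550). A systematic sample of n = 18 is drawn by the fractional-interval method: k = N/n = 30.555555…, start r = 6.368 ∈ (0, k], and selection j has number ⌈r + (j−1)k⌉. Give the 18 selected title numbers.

j=1: r + 0k = 6.368 → ⌈·⌉ = 7
j=2: r + 1k = 36.923555… → ⌈·⌉ = 37
j=3: r + 2k = 67.479111… → ⌈·⌉ = 68
j=4: r + 3k = 98.034666… → ⌈·⌉ = 99
j=5: r + 4k = 128.590222… → ⌈·⌉ = 129
j=6: r + 5k = 159.145777… → ⌈·⌉ = 160
j=7: r + 6k = 189.701333… → ⌈·⌉ = 190
j=8: r + 7k = 220.256888… → ⌈·⌉ = 221
j=9: r + 8k = 250.812444… → ⌈·⌉ = 251
j=10: r + 9k = 281.368 → ⌈·⌉ = 282
j=11: r + 10k = 311.923555… → ⌈·⌉ = 312
j=12: r + 11k = 342.479111… → ⌈·⌉ = 343
j=13: r + 12k = 373.034666… → ⌈·⌉ = 374
j=14: r + 13k = 403.590222… → ⌈·⌉ = 404
j=15: r + 14k = 434.145777… → ⌈·⌉ = 435
j=16: r + 15k = 464.701333… → ⌈·⌉ = 465
j=17: r + 16k = 495.256888… → ⌈·⌉ = 496
j=18: r + 17k = 525.812444… → ⌈·⌉ = 526

7, 37, 68, 99, 129, 160, 190, 221, 251, 282, 312, 343, 374, 404, 435, 465, 496, 526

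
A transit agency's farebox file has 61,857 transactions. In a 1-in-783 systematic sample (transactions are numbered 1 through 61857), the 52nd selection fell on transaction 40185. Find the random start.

k = 783
r = 40185 − (52−1)×783 = 40185 − 39933 = 252

252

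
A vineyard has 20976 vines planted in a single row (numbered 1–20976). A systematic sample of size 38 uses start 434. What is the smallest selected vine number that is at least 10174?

k = 20976/38 = 552
Steps past start: ⌈(10174 − 434)/552⌉ = ⌈9740/552⌉ = 18
Selected vine: 434 + 18×552 = 10370

10370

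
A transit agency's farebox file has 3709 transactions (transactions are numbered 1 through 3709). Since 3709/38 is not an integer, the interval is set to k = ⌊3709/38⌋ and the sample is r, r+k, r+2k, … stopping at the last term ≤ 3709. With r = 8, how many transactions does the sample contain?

k = ⌊3709/38⌋ = 97
Achieved size = ⌊(3709 − 8)/97⌋ + 1 = ⌊3701/97⌋ + 1 = 38 + 1 = 39
(last selection: 8 + 38×97 = 3694 ≤ 3709; next would be 3791 > 3709)

39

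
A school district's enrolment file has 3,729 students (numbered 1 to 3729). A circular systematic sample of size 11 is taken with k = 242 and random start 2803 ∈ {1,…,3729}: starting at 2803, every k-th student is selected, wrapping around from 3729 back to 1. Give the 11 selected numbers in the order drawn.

Selection 1: 2803
Selection 2: 2803 + 242 = 3045
Selection 3: 3045 + 242 = 3287
Selection 4: 3287 + 242 = 3529
Selection 5: 3529 + 242 = 3771 → 3771 − 3729 = 42
Selection 6: 42 + 242 = 284
Selection 7: 284 + 242 = 526
Selection 8: 526 + 242 = 768
Selection 9: 768 + 242 = 1010
Selection 10: 1010 + 242 = 1252
Selection 11: 1252 + 242 = 1494

2803, 3045, 3287, 3529, 42, 284, 526, 768, 1010, 1252, 1494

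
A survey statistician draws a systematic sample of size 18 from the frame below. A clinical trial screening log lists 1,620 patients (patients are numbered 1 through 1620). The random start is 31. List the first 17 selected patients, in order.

31, 121, 211, 301, 391, 481, 571, 661, 751, 841, 931, 1021, 1111, 1201, 1291, 1381, 1471

k = N/n = 1620/18 = 90
patient 1: 31
patient 2: 31 + 90 = 121
patient 3: 121 + 90 = 211
patient 4: 211 + 90 = 301
patient 5: 301 + 90 = 391
patient 6: 391 + 90 = 481
patient 7: 481 + 90 = 571
patient 8: 571 + 90 = 661
patient 9: 661 + 90 = 751
patient 10: 751 + 90 = 841
patient 11: 841 + 90 = 931
patient 12: 931 + 90 = 1021
patient 13: 1021 + 90 = 1111
patient 14: 1111 + 90 = 1201
patient 15: 1201 + 90 = 1291
patient 16: 1291 + 90 = 1381
patient 17: 1381 + 90 = 1471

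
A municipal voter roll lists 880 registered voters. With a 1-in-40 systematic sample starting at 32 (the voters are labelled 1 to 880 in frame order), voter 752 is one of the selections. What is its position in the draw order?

19

k = 40
position = (752 − 32)/40 + 1 = 720/40 + 1 = 18 + 1 = 19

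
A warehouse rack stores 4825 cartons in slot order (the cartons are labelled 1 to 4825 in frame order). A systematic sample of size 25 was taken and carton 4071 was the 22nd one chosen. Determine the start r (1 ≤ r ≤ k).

18

k = 4825/25 = 193
r = 4071 − (22−1)×193 = 4071 − 4053 = 18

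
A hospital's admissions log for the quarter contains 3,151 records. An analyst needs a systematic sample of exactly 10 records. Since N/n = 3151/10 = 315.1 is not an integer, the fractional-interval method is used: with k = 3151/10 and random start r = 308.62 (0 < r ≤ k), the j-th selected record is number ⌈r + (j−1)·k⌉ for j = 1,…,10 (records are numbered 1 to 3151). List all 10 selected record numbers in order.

j=1: r + 0k = 308.62 → ⌈·⌉ = 309
j=2: r + 1k = 623.72 → ⌈·⌉ = 624
j=3: r + 2k = 938.82 → ⌈·⌉ = 939
j=4: r + 3k = 1253.92 → ⌈·⌉ = 1254
j=5: r + 4k = 1569.02 → ⌈·⌉ = 1570
j=6: r + 5k = 1884.12 → ⌈·⌉ = 1885
j=7: r + 6k = 2199.22 → ⌈·⌉ = 2200
j=8: r + 7k = 2514.32 → ⌈·⌉ = 2515
j=9: r + 8k = 2829.42 → ⌈·⌉ = 2830
j=10: r + 9k = 3144.52 → ⌈·⌉ = 3145

309, 624, 939, 1254, 1570, 1885, 2200, 2515, 2830, 3145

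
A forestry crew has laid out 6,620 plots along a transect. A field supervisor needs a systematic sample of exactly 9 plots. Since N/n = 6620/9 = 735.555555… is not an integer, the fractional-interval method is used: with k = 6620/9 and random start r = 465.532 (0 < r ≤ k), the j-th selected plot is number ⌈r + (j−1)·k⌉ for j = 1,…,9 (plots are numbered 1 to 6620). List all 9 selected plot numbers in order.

j=1: r + 0k = 465.532 → ⌈·⌉ = 466
j=2: r + 1k = 1201.087555… → ⌈·⌉ = 1202
j=3: r + 2k = 1936.643111… → ⌈·⌉ = 1937
j=4: r + 3k = 2672.198666… → ⌈·⌉ = 2673
j=5: r + 4k = 3407.754222… → ⌈·⌉ = 3408
j=6: r + 5k = 4143.309777… → ⌈·⌉ = 4144
j=7: r + 6k = 4878.865333… → ⌈·⌉ = 4879
j=8: r + 7k = 5614.420888… → ⌈·⌉ = 5615
j=9: r + 8k = 6349.976444… → ⌈·⌉ = 6350

466, 1202, 1937, 2673, 3408, 4144, 4879, 5615, 6350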